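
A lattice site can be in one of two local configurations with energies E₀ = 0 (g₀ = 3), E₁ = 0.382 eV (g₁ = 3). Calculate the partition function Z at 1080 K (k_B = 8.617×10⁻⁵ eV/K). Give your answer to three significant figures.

Z = 3.05

k_BT = 8.617×10⁻⁵ × 1080 K = 0.093064 eV.
Eᵢ/kT = 0, 4.1047.
Z = Σ gᵢe^(−Eᵢ/kT) = 3·e^(−0) + 3·e^(−4.1047) = 3.0000 + 0.049485 = 3.0495.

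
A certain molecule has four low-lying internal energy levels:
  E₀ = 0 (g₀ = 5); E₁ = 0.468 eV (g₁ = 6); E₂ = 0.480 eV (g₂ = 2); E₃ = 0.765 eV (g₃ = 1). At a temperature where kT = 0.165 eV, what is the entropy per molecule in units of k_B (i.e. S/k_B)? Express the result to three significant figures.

Eᵢ/kT = 0, 2.8364, 2.9091, 4.6364.
Z = Σ gᵢe^(−Eᵢ/kT) = 5·e^(−0) + 6·e^(−2.8364) + 2·e^(−2.9091) + 1·e^(−4.6364) = 5.0000 + 0.35182 + 0.10905 + 0.0096925 = 5.4706.
⟨E⟩ = Σ EᵢPᵢ = 0.041021 eV.
S/k_B = ln Z + ⟨E⟩/kT = ln(5.4706) + 0.041021/0.165 = 1.6994 + 0.24861 = 1.95.

1.95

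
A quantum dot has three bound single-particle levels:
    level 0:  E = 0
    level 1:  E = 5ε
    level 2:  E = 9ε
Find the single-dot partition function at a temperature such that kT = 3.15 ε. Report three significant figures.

Z = 1.26

Eᵢ/kT = 0, 1.5873, 2.8571.
Z = Σ e^(−Eᵢ/kT) = e^(−0) + e^(−1.5873) + e^(−2.8571) = 1.0000 + 0.20448 + 0.057435 = 1.2619.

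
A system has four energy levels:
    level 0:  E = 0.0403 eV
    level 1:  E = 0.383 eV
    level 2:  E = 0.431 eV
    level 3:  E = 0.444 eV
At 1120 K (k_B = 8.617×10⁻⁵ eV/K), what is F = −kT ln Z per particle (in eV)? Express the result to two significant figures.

k_BT = 8.617×10⁻⁵ × 1120 K = 0.09651 eV.
Eᵢ/kT = 0.4176, 3.969, 4.466, 4.601.
Z = Σ e^(−Eᵢ/kT) = e^(−0.4176) + e^(−3.969) + e^(−4.466) + e^(−4.601) = 0.6586 + 0.01889 + 0.01149 + 0.01004 = 0.6990.
F = −kT ln Z = −0.09651 × ln(0.6990) = −0.09651 × -0.3581 = 0.035 eV.

0.035 eV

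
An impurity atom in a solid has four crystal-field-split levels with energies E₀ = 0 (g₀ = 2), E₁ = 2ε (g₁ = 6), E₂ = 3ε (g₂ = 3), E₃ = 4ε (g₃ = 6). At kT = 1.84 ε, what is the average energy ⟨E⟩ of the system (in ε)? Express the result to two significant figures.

1.6 ε

Eᵢ/kT = 0, 1.087, 1.630, 2.174.
Z = Σ gᵢe^(−Eᵢ/kT) = 2·e^(−0) + 6·e^(−1.087) + 3·e^(−1.630) + 6·e^(−2.174) = 2.000 + 2.023 + 0.5878 + 0.6823 = 5.293.
⟨E⟩ = Σ Eᵢ gᵢe^(−Eᵢ/kT) / Z = (0·2.000 + 2·2.023 + 3·0.5878 + 4·0.6823) / 5.293 = 1.6 ε.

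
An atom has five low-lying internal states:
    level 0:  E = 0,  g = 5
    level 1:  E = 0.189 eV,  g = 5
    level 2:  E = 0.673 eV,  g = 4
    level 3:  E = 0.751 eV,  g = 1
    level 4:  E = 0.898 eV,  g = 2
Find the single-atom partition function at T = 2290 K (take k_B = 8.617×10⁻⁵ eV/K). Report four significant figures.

k_BT = 8.617×10⁻⁵ × 2290 K = 0.197329 eV.
Eᵢ/kT = 0, 0.957791, 3.41055, 3.80583, 4.55078.
Z = Σ gᵢe^(−Eᵢ/kT) = 5·e^(−0) + 5·e^(−0.957791) + 4·e^(−3.41055) + 1·e^(−3.80583) + 2·e^(−4.55078) = 5.00000 + 1.91870 + 0.132092 + 0.0222407 + 0.0211179 = 7.09415.

Z = 7.094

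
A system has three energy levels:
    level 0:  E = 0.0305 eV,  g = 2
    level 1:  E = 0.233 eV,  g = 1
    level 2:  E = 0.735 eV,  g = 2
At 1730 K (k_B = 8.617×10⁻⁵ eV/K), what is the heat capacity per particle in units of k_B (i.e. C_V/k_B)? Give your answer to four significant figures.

0.3463

k_BT = 8.617×10⁻⁵ × 1730 K = 0.149074 eV.
Eᵢ/kT = 0.204596, 1.56298, 4.93044.
Z = Σ gᵢe^(−Eᵢ/kT) = 2·e^(−0.204596) + 1·e^(−1.56298) + 2·e^(−4.93044) = 1.62995 + 0.209511 + 0.0144466 = 1.85391.
⟨E⟩ = 0.0588744 eV, ⟨E²⟩ = 0.0111628 eV².
C_V/k_B = (⟨E²⟩ − ⟨E⟩²)/(kT)² = (0.0111628 − 0.00346619)/0.0222231 = 0.3463.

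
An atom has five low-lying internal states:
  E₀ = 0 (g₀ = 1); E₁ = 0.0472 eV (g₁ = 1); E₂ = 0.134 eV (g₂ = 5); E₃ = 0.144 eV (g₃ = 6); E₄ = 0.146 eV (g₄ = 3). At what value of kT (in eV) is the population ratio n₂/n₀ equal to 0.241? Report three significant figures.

n₂/n₀ = (g₂/g₀) exp[−(E₂−E₀)/kT] = 0.241.
⇒ (E₂−E₀)/kT = ln((5/1)/0.241) = ln(20.747) = 3.0324.
kT = 0.134 eV / 3.0324 = 0.0442 eV.

0.0442 eV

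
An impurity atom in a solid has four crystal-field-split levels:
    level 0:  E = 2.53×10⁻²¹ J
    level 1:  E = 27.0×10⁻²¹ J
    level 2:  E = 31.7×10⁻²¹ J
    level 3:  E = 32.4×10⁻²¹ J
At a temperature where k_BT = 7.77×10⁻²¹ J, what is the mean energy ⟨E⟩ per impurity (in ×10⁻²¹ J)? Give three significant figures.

Eᵢ/kT = 0.32561, 3.4749, 4.0798, 4.1699.
Z = Σ e^(−Eᵢ/kT) = e^(−0.32561) + e^(−3.4749) + e^(−4.0798) + e^(−4.1699) = 0.72209 + 0.030965 + 0.016911 + 0.015454 = 0.78542.
⟨E⟩ = Σ Eᵢ e^(−Eᵢ/kT) / Z = (2.53·0.72209 + 27.0·0.030965 + 31.7·0.016911 + 32.4·0.015454) / 0.78542 = 4.71 ×10⁻²¹ J.

4.71 ×10⁻²¹ J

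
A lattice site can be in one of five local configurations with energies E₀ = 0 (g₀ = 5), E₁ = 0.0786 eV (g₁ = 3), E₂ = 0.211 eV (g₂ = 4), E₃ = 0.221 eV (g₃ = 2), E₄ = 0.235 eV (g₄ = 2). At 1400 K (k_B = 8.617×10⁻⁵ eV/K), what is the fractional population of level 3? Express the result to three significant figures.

k_BT = 8.617×10⁻⁵ × 1400 K = 0.12064 eV.
Eᵢ/kT = 0, 0.65153, 1.7490, 1.8319, 1.9479.
Z = Σ gᵢe^(−Eᵢ/kT) = 5·e^(−0) + 3·e^(−0.65153) + 4·e^(−1.7490) + 2·e^(−1.8319) + 2·e^(−1.9479) = 5.0000 + 1.5637 + 0.69579 + 0.32022 + 0.28515 = 7.8649.
P₃ = g₃ e^(−E₃/kT) / Z = 0.32022/7.8649 = 0.0407.

0.0407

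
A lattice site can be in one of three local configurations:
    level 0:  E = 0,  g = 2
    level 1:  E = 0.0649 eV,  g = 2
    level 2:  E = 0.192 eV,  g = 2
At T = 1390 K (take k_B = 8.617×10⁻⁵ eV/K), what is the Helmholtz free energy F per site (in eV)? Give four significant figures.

-0.1523 eV

k_BT = 8.617×10⁻⁵ × 1390 K = 0.119776 eV.
Eᵢ/kT = 0, 0.541845, 1.60299.
Z = Σ gᵢe^(−Eᵢ/kT) = 2·e^(−0) + 2·e^(−0.541845) + 2·e^(−1.60299) = 2.00000 + 1.16335 + 0.402587 = 3.56594.
F = −kT ln Z = −0.119776 × ln(3.56594) = −0.119776 × 1.27143 = -0.1523 eV.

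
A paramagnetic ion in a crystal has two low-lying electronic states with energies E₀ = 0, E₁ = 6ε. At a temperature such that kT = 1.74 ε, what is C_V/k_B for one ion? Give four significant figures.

0.3552

Eᵢ/kT = 0, 3.44828.
Z = Σ e^(−Eᵢ/kT) = e^(−0) + e^(−3.44828) = 1.00000 + 0.0318003 = 1.03180.
⟨E⟩ = 0.184921 ε, ⟨E²⟩ = 1.10953 ε².
C_V/k_B = (⟨E²⟩ − ⟨E⟩²)/(kT)² = (1.10953 − 0.0341958)/3.02760 = 0.3552.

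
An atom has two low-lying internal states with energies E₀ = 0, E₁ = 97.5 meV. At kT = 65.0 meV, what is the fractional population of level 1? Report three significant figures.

Eᵢ/kT = 0, 1.5000.
Z = Σ e^(−Eᵢ/kT) = e^(−0) + e^(−1.5000) = 1.0000 + 0.22313 = 1.2231.
P₁ = e^(−E₁/kT) / Z = 0.22313/1.2231 = 0.182.

0.182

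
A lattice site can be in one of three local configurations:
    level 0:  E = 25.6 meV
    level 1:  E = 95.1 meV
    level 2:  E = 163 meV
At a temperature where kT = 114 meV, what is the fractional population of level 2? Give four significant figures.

Eᵢ/kT = 0.224561, 0.834211, 1.42982.
Z = Σ e^(−Eᵢ/kT) = e^(−0.224561) + e^(−0.834211) + e^(−1.42982) = 0.798867 + 0.434217 + 0.239352 = 1.47244.
P₂ = e^(−E₂/kT) / Z = 0.239352/1.47244 = 0.1626.

0.1626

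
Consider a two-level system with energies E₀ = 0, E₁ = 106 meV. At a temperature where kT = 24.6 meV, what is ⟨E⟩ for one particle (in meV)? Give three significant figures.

1.41 meV

Eᵢ/kT = 0, 4.3089.
Z = Σ e^(−Eᵢ/kT) = e^(−0) + e^(−4.3089) = 1.0000 + 0.013448 = 1.0134.
⟨E⟩ = Σ Eᵢ e^(−Eᵢ/kT) / Z = (0·1.0000 + 106·0.013448) / 1.0134 = 1.41 meV.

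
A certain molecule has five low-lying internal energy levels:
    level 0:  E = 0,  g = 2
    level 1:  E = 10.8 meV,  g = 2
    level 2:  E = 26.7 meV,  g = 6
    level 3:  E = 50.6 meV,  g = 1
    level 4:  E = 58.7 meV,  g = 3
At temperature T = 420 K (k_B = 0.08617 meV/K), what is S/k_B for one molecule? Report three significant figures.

k_BT = 0.08617 × 420 K = 36.191 meV.
Eᵢ/kT = 0, 0.29842, 0.73775, 1.3981, 1.6220.
Z = Σ gᵢe^(−Eᵢ/kT) = 2·e^(−0) + 2·e^(−0.29842) + 6·e^(−0.73775) + 1·e^(−1.3981) + 3·e^(−1.6220) = 2.0000 + 1.4840 + 2.8691 + 0.24707 + 0.59251 = 7.1927.
⟨E⟩ = Σ EᵢPᵢ = 19.452 meV.
S/k_B = ln Z + ⟨E⟩/kT = ln(7.1927) + 19.452/36.191 = 1.9731 + 0.53748 = 2.51.

2.51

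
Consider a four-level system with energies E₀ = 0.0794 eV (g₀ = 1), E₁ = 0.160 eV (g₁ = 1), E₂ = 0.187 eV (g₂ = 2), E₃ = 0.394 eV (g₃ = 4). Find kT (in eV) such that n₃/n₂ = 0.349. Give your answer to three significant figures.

n₃/n₂ = (g₃/g₂) exp[−(E₃−E₂)/kT] = 0.349.
⇒ (E₃−E₂)/kT = ln((4/2)/0.349) = ln(5.7307) = 1.7458.
kT = 0.207 eV / 1.7458 = 0.119 eV.

0.119 eV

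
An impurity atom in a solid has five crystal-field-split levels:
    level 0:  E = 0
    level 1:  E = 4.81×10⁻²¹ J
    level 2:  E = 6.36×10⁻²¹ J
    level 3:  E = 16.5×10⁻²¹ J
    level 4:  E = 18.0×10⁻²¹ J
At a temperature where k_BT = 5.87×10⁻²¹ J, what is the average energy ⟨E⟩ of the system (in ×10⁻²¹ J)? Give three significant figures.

Eᵢ/kT = 0, 0.81942, 1.0835, 2.8109, 3.0664.
Z = Σ e^(−Eᵢ/kT) = e^(−0) + e^(−0.81942) + e^(−1.0835) + e^(−2.8109) + e^(−3.0664) = 1.0000 + 0.44069 + 0.33841 + 0.060151 + 0.046589 = 1.8858.
⟨E⟩ = Σ Eᵢ e^(−Eᵢ/kT) / Z = (0·1.0000 + 4.81·0.44069 + 6.36·0.33841 + 16.5·0.060151 + 18.0·0.046589) / 1.8858 = 3.24 ×10⁻²¹ J.

3.24 ×10⁻²¹ J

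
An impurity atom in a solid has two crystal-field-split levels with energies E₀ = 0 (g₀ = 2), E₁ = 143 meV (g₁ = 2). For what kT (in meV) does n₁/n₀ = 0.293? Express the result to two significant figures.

120 meV

n₁/n₀ = (g₁/g₀) exp[−(E₁−E₀)/kT] = 0.293.
⇒ (E₁−E₀)/kT = ln((2/2)/0.293) = ln(3.413) = 1.228.
kT = 143 meV / 1.228 = 120 meV.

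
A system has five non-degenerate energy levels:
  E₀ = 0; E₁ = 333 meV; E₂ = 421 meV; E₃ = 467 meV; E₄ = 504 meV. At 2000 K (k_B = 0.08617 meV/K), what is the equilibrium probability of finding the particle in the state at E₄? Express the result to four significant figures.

0.03972

k_BT = 0.08617 × 2000 K = 172.340 meV.
Eᵢ/kT = 0, 1.93223, 2.44285, 2.70976, 2.92445.
Z = Σ e^(−Eᵢ/kT) = e^(−0) + e^(−1.93223) + e^(−2.44285) + e^(−2.70976) + e^(−2.92445) = 1.00000 + 0.144825 + 0.0869128 + 0.0665528 + 0.0536942 = 1.35198.
P₄ = e^(−E₄/kT) / Z = 0.0536942/1.35198 = 0.03972.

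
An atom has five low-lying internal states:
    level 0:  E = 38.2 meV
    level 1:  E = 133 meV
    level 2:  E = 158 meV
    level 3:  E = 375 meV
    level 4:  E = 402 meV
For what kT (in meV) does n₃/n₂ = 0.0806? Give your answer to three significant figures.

n₃/n₂ = exp[−(E₃−E₂)/kT] = 0.0806.
⇒ (E₃−E₂)/kT = ln(1/0.0806) = ln(12.407) = 2.5183.
kT = 217 meV / 2.5183 = 86.2 meV.

86.2 meV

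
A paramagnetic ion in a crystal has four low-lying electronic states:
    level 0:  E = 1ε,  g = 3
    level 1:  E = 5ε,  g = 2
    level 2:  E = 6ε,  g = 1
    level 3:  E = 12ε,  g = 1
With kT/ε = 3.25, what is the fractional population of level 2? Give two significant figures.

0.056

Eᵢ/kT = 0.3077, 1.538, 1.846, 3.692.
Z = Σ gᵢe^(−Eᵢ/kT) = 3·e^(−0.3077) + 2·e^(−1.538) + 1·e^(−1.846) + 1·e^(−3.692) = 2.205 + 0.4296 + 0.1579 + 0.02492 = 2.817.
P₂ = g₂ e^(−E₂/kT) / Z = 0.1579/2.817 = 0.056.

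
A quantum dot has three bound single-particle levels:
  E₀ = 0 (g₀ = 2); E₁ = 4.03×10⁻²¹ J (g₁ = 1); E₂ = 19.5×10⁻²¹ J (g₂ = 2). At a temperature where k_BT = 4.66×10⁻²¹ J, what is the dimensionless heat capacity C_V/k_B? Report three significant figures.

Eᵢ/kT = 0, 0.86481, 4.1845.
Z = Σ gᵢe^(−Eᵢ/kT) = 2·e^(−0) + 1·e^(−0.86481) + 2·e^(−4.1845) = 2.0000 + 0.42113 + 0.030460 = 2.4516.
⟨E⟩ = 0.93454, ⟨E²⟩ = 7.5143.
C_V/k_B = (⟨E²⟩ − ⟨E⟩²)/(kT)² = (7.5143 − 0.87337)/21.716 = 0.306.

0.306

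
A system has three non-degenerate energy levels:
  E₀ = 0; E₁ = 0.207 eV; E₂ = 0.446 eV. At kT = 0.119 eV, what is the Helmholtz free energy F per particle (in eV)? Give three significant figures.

-0.0216 eV

Eᵢ/kT = 0, 1.7395, 3.7479.
Z = Σ e^(−Eᵢ/kT) = e^(−0) + e^(−1.7395) + e^(−3.7479) = 1.0000 + 0.17561 + 0.023567 = 1.1992.
F = −kT ln Z = −0.119 × ln(1.1992) = −0.119 × 0.18165 = -0.0216 eV.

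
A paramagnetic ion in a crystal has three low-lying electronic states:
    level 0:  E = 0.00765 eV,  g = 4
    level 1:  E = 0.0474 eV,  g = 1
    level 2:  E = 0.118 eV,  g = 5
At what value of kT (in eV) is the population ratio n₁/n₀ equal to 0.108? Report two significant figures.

n₁/n₀ = (g₁/g₀) exp[−(E₁−E₀)/kT] = 0.108.
⇒ (E₁−E₀)/kT = ln((1/4)/0.108) = ln(2.315) = 0.8394.
kT = 0.03975 eV / 0.8394 = 0.047 eV.

0.047 eV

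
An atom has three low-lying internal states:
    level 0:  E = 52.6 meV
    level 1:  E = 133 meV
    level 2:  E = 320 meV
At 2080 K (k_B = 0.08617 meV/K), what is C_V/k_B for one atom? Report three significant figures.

k_BT = 0.08617 × 2080 K = 179.23 meV.
Eᵢ/kT = 0.29348, 0.74206, 1.7854.
Z = Σ e^(−Eᵢ/kT) = e^(−0.29348) + e^(−0.74206) + e^(−1.7854) = 0.74566 + 0.47613 + 0.16773 = 1.3895.
⟨E⟩ = 112.43 meV, ⟨E²⟩ = 19907 meV².
C_V/k_B = (⟨E²⟩ − ⟨E⟩²)/(kT)² = (19907 − 12641)/32123 = 0.226.

0.226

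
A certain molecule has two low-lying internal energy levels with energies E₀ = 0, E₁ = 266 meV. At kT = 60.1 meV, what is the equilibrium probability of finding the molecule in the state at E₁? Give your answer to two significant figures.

0.012

Eᵢ/kT = 0, 4.426.
Z = Σ e^(−Eᵢ/kT) = e^(−0) + e^(−4.426) = 1.000 + 0.01196 = 1.012.
P₁ = e^(−E₁/kT) / Z = 0.01196/1.012 = 0.012.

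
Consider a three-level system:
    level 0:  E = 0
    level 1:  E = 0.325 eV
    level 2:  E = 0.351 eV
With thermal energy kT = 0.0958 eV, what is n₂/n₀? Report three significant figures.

0.0256

n₂/n₀ = exp[−(E₂−E₀)/kT] = exp(−(0.351 eV)/(0.0958 eV)) = exp(-3.6639) = 0.0256.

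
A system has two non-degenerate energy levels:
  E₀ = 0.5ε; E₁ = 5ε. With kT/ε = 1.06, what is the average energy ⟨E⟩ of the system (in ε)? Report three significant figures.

Eᵢ/kT = 0.47170, 4.7170.
Z = Σ e^(−Eᵢ/kT) = e^(−0.47170) + e^(−4.7170) = 0.62394 + 0.0089420 = 0.63288.
⟨E⟩ = Σ Eᵢ e^(−Eᵢ/kT) / Z = (0.5·0.62394 + 5·0.0089420) / 0.63288 = 0.564 ε.

0.564 ε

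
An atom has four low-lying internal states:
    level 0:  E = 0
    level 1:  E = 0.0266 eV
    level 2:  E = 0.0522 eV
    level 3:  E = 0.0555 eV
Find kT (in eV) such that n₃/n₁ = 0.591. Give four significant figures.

n₃/n₁ = exp[−(E₃−E₁)/kT] = 0.591.
⇒ (E₃−E₁)/kT = ln(1/0.591) = ln(1.69205) = 0.525941.
kT = 0.0289 eV / 0.525941 = 0.05495 eV.

0.05495 eV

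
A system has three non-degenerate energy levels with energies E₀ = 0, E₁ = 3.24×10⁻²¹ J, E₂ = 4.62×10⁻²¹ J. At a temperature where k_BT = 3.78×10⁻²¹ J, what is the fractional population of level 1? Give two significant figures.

0.25

Eᵢ/kT = 0, 0.8571, 1.222.
Z = Σ e^(−Eᵢ/kT) = e^(−0) + e^(−0.8571) + e^(−1.222) = 1.000 + 0.4244 + 0.2946 = 1.719.
P₁ = e^(−E₁/kT) / Z = 0.4244/1.719 = 0.25.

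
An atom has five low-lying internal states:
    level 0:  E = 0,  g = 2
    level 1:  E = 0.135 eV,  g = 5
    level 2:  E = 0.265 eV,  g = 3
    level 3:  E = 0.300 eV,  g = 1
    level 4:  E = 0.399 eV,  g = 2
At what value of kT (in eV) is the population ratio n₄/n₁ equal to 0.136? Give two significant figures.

n₄/n₁ = (g₄/g₁) exp[−(E₄−E₁)/kT] = 0.136.
⇒ (E₄−E₁)/kT = ln((2/5)/0.136) = ln(2.941) = 1.079.
kT = 0.264 eV / 1.079 = 0.24 eV.

0.24 eV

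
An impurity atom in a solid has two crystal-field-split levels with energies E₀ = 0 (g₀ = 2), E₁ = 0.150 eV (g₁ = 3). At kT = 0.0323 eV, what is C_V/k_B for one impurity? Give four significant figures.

Eᵢ/kT = 0, 4.64396.
Z = Σ gᵢe^(−Eᵢ/kT) = 2·e^(−0) + 3·e^(−4.64396) = 2.00000 + 0.0288586 = 2.02886.
⟨E⟩ = 0.00213361 eV, ⟨E²⟩ = 0.000320041 eV².
C_V/k_B = (⟨E²⟩ − ⟨E⟩²)/(kT)² = (0.000320041 − 0.00000455229)/0.00104329 = 0.3024.

0.3024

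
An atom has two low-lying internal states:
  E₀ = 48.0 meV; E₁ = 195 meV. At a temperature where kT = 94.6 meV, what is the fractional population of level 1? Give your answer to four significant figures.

0.1745

Eᵢ/kT = 0.507400, 2.06131.
Z = Σ e^(−Eᵢ/kT) = e^(−0.507400) + e^(−2.06131) = 0.602059 + 0.127287 = 0.729346.
P₁ = e^(−E₁/kT) / Z = 0.127287/0.729346 = 0.1745.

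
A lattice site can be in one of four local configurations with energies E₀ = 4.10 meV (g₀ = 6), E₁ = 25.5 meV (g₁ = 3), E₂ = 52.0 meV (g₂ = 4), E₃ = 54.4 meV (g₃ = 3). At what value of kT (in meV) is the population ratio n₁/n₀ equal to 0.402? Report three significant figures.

n₁/n₀ = (g₁/g₀) exp[−(E₁−E₀)/kT] = 0.402.
⇒ (E₁−E₀)/kT = ln((3/6)/0.402) = ln(1.2438) = 0.21817.
kT = 21.40 meV / 0.21817 = 98.1 meV.

98.1 meV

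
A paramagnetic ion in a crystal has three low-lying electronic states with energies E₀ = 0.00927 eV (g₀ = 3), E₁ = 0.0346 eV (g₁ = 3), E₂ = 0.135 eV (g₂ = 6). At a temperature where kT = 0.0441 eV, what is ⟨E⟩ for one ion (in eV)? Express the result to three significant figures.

0.0264 eV

Eᵢ/kT = 0.21020, 0.78458, 3.0612.
Z = Σ gᵢe^(−Eᵢ/kT) = 3·e^(−0.21020) + 3·e^(−0.78458) + 6·e^(−3.0612) = 2.4313 + 1.3689 + 0.28099 = 4.0812.
⟨E⟩ = Σ Eᵢ gᵢe^(−Eᵢ/kT) / Z = (0.00927·2.4313 + 0.0346·1.3689 + 0.135·0.28099) / 4.0812 = 0.0264 eV.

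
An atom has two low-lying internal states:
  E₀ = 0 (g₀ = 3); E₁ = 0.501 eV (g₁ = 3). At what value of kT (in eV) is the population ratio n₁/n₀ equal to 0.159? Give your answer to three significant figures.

0.272 eV

n₁/n₀ = (g₁/g₀) exp[−(E₁−E₀)/kT] = 0.159.
⇒ (E₁−E₀)/kT = ln((3/3)/0.159) = ln(6.2893) = 1.8388.
kT = 0.501 eV / 1.8388 = 0.272 eV.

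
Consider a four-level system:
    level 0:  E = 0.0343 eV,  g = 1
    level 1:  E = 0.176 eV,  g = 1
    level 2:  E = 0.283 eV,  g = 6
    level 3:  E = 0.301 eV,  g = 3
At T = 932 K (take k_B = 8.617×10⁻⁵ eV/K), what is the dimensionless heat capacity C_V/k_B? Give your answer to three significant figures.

1.85

k_BT = 8.617×10⁻⁵ × 932 K = 0.080310 eV.
Eᵢ/kT = 0.42710, 2.1915, 3.5238, 3.7480.
Z = Σ gᵢe^(−Eᵢ/kT) = 1·e^(−0.42710) + 1·e^(−2.1915) + 6·e^(−3.5238) + 3·e^(−3.7480) = 0.65240 + 0.11175 + 0.17692 + 0.070694 = 1.0118.
⟨E⟩ = 0.11207 eV, ⟨E²⟩ = 0.024514 eV².
C_V/k_B = (⟨E²⟩ − ⟨E⟩²)/(kT)² = (0.024514 − 0.012560)/0.0064497 = 1.85.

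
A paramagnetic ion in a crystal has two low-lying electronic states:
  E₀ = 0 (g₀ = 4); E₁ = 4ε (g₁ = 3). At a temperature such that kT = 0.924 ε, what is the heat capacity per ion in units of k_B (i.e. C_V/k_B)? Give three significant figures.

Eᵢ/kT = 0, 4.3290.
Z = Σ gᵢe^(−Eᵢ/kT) = 4·e^(−0) + 3·e^(−4.3290) = 4.0000 + 0.039542 = 4.0395.
⟨E⟩ = 0.039155 ε, ⟨E²⟩ = 0.15662 ε².
C_V/k_B = (⟨E²⟩ − ⟨E⟩²)/(kT)² = (0.15662 − 0.0015331)/0.85378 = 0.182.

0.182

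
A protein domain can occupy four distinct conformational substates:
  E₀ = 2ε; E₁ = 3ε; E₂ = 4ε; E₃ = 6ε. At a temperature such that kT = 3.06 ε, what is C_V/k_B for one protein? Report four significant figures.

0.1663

Eᵢ/kT = 0.653595, 0.980392, 1.30719, 1.96078.
Z = Σ e^(−Eᵢ/kT) = e^(−0.653595) + e^(−0.980392) + e^(−1.30719) + e^(−1.96078) = 0.520172 + 0.375164 + 0.270579 + 0.140749 = 1.30666.
⟨E⟩ = 3.13214 ε, ⟨E²⟩ = 11.3674 ε².
C_V/k_B = (⟨E²⟩ − ⟨E⟩²)/(kT)² = (11.3674 − 9.81030)/9.36360 = 0.1663.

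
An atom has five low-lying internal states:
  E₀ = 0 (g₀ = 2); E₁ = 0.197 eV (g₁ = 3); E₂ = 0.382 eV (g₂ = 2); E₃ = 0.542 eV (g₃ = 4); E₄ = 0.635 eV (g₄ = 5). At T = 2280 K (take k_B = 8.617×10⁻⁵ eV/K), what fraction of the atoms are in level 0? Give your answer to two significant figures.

0.52

k_BT = 8.617×10⁻⁵ × 2280 K = 0.1965 eV.
Eᵢ/kT = 0, 1.003, 1.944, 2.758, 3.232.
Z = Σ gᵢe^(−Eᵢ/kT) = 2·e^(−0) + 3·e^(−1.003) + 2·e^(−1.944) + 4·e^(−2.758) + 5·e^(−3.232) = 2.000 + 1.100 + 0.2863 + 0.2537 + 0.1974 = 3.837.
P₀ = g₀ e^(−E₀/kT) / Z = 2.000/3.837 = 0.52.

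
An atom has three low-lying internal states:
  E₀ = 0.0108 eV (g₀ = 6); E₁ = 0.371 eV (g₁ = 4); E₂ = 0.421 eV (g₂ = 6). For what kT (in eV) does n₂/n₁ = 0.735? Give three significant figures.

0.0701 eV

n₂/n₁ = (g₂/g₁) exp[−(E₂−E₁)/kT] = 0.735.
⇒ (E₂−E₁)/kT = ln((6/4)/0.735) = ln(2.0408) = 0.71334.
kT = 0.050 eV / 0.71334 = 0.0701 eV.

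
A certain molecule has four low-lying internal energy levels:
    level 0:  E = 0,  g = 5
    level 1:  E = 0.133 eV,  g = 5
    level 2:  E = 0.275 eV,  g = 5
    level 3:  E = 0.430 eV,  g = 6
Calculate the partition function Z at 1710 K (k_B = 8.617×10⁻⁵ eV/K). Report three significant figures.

k_BT = 8.617×10⁻⁵ × 1710 K = 0.14735 eV.
Eᵢ/kT = 0, 0.90261, 1.8663, 2.9182.
Z = Σ gᵢe^(−Eᵢ/kT) = 5·e^(−0) + 5·e^(−0.90261) + 5·e^(−1.8663) + 6·e^(−2.9182) = 5.0000 + 2.0275 + 0.77347 + 0.32419 = 8.1252.

Z = 8.13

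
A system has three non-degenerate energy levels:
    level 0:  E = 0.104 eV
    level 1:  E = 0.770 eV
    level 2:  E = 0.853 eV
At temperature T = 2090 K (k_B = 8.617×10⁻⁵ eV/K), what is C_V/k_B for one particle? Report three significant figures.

k_BT = 8.617×10⁻⁵ × 2090 K = 0.18010 eV.
Eᵢ/kT = 0.57746, 4.2754, 4.7363.
Z = Σ e^(−Eᵢ/kT) = e^(−0.57746) + e^(−4.2754) + e^(−4.7363) = 0.56132 + 0.013906 + 0.0087710 = 0.58400.
⟨E⟩ = 0.13111 eV, ⟨E²⟩ = 0.035442 eV².
C_V/k_B = (⟨E²⟩ − ⟨E⟩²)/(kT)² = (0.035442 − 0.017190)/0.032436 = 0.563.

0.563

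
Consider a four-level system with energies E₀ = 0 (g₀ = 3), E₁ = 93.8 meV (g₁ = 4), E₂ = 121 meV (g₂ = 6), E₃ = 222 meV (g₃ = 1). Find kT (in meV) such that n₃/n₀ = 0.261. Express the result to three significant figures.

908 meV

n₃/n₀ = (g₃/g₀) exp[−(E₃−E₀)/kT] = 0.261.
⇒ (E₃−E₀)/kT = ln((1/3)/0.261) = ln(1.2771) = 0.24459.
kT = 222 meV / 0.24459 = 908 meV.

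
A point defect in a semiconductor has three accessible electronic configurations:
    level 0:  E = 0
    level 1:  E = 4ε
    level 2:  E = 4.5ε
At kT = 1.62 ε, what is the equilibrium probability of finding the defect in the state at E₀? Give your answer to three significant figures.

Eᵢ/kT = 0, 2.4691, 2.7778.
Z = Σ e^(−Eᵢ/kT) = e^(−0) + e^(−2.4691) + e^(−2.7778) = 1.0000 + 0.084661 + 0.062175 = 1.1468.
P₀ = e^(−E₀/kT) / Z = 1.0000/1.1468 = 0.872.

0.872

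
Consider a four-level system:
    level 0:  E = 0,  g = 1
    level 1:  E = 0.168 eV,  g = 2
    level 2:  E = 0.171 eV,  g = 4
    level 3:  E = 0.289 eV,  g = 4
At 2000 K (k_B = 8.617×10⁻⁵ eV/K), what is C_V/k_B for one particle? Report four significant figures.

k_BT = 8.617×10⁻⁵ × 2000 K = 0.172340 eV.
Eᵢ/kT = 0, 0.974817, 0.992225, 1.67692.
Z = Σ gᵢe^(−Eᵢ/kT) = 1·e^(−0) + 2·e^(−0.974817) + 4·e^(−0.992225) + 4·e^(−1.67692) = 1.00000 + 0.754523 + 1.48300 + 0.747796 = 3.98532.
⟨E⟩ = 0.149666 eV, ⟨E²⟩ = 0.0318962 eV².
C_V/k_B = (⟨E²⟩ − ⟨E⟩²)/(kT)² = (0.0318962 − 0.0223999)/0.0297011 = 0.3197.

0.3197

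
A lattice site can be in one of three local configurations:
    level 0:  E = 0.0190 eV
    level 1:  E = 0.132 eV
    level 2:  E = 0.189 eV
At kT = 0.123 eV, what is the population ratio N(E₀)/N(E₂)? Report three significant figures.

n₀/n₂ = exp[−(E₀−E₂)/kT] = exp(−(-0.1700 eV)/(0.123 eV)) = exp(1.3821) = 3.98.

3.98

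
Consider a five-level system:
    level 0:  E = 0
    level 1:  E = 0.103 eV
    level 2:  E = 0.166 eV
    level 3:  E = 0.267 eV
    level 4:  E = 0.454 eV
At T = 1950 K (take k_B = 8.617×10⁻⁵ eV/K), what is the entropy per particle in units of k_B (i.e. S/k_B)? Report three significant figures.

k_BT = 8.617×10⁻⁵ × 1950 K = 0.16803 eV.
Eᵢ/kT = 0, 0.61299, 0.98792, 1.5890, 2.7019.
Z = Σ e^(−Eᵢ/kT) = e^(−0) + e^(−0.61299) + e^(−0.98792) + e^(−1.5890) + e^(−2.7019) = 1.0000 + 0.54173 + 0.37235 + 0.20413 + 0.067078 = 2.1853.
⟨E⟩ = Σ EᵢPᵢ = 0.092694 eV.
S/k_B = ln Z + ⟨E⟩/kT = ln(2.1853) + 0.092694/0.16803 = 0.78175 + 0.55165 = 1.33.

1.33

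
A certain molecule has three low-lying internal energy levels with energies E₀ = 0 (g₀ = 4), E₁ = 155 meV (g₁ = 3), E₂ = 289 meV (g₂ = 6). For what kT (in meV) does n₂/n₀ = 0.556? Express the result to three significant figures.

n₂/n₀ = (g₂/g₀) exp[−(E₂−E₀)/kT] = 0.556.
⇒ (E₂−E₀)/kT = ln((6/4)/0.556) = ln(2.6978) = 0.99244.
kT = 289 meV / 0.99244 = 291 meV.

291 meV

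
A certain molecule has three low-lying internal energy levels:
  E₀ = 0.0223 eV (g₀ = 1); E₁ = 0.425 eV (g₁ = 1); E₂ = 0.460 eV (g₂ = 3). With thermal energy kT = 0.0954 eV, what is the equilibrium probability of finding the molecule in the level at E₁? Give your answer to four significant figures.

Eᵢ/kT = 0.233753, 4.45493, 4.82180.
Z = Σ gᵢe^(−Eᵢ/kT) = 1·e^(−0.233753) + 1·e^(−4.45493) + 3·e^(−4.82180) = 0.791557 + 0.0116211 + 0.0241568 = 0.827335.
P₁ = g₁ e^(−E₁/kT) / Z = 0.0116211/0.827335 = 0.01405.

0.01405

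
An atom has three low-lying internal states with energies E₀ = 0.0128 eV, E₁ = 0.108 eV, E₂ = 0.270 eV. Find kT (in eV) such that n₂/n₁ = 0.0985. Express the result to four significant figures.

n₂/n₁ = exp[−(E₂−E₁)/kT] = 0.0985.
⇒ (E₂−E₁)/kT = ln(1/0.0985) = ln(10.1523) = 2.31770.
kT = 0.162 eV / 2.31770 = 0.06990 eV.

0.06990 eV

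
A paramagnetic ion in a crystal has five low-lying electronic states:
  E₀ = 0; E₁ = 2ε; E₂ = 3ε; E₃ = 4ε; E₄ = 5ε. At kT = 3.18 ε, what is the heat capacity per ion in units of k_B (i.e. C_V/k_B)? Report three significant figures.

Eᵢ/kT = 0, 0.62893, 0.94340, 1.2579, 1.5723.
Z = Σ e^(−Eᵢ/kT) = e^(−0) + e^(−0.62893) + e^(−0.94340) + e^(−1.2579) + e^(−1.5723) = 1.0000 + 0.53316 + 0.38930 + 0.28425 + 0.20757 = 2.4143.
⟨E⟩ = 1.8262 ε, ⟨E²⟩ = 6.3677 ε².
C_V/k_B = (⟨E²⟩ − ⟨E⟩²)/(kT)² = (6.3677 − 3.3350)/10.112 = 0.300.

0.300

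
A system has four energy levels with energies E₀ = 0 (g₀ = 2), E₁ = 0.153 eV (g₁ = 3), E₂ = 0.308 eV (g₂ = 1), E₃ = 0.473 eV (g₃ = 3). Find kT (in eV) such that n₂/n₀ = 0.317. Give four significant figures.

n₂/n₀ = (g₂/g₀) exp[−(E₂−E₀)/kT] = 0.317.
⇒ (E₂−E₀)/kT = ln((1/2)/0.317) = ln(1.57729) = 0.455708.
kT = 0.308 eV / 0.455708 = 0.6759 eV.

0.6759 eV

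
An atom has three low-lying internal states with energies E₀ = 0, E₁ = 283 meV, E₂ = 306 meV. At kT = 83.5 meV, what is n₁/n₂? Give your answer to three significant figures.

1.32

n₁/n₂ = exp[−(E₁−E₂)/kT] = exp(−(-23 meV)/(83.5 meV)) = exp(0.27545) = 1.32.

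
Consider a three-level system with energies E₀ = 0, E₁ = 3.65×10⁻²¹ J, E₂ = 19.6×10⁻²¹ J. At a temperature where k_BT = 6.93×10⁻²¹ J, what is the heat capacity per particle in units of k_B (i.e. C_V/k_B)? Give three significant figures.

Eᵢ/kT = 0, 0.52670, 2.8283.
Z = Σ e^(−Eᵢ/kT) = e^(−0) + e^(−0.52670) + e^(−2.8283) = 1.0000 + 0.59055 + 0.059113 = 1.6497.
⟨E⟩ = 2.0089, ⟨E²⟩ = 18.535.
C_V/k_B = (⟨E²⟩ − ⟨E⟩²)/(kT)² = (18.535 − 4.0357)/48.025 = 0.302.

0.302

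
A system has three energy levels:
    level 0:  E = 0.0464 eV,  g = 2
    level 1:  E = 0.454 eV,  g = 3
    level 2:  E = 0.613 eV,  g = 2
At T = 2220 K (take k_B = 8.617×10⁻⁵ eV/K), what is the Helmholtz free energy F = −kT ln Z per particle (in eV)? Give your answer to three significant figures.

-0.126 eV

k_BT = 8.617×10⁻⁵ × 2220 K = 0.19130 eV.
Eᵢ/kT = 0.24255, 2.3732, 3.2044.
Z = Σ gᵢe^(−Eᵢ/kT) = 2·e^(−0.24255) + 3·e^(−2.3732) + 2·e^(−3.2044) = 1.5692 + 0.27955 + 0.081166 = 1.9299.
F = −kT ln Z = −0.19130 × ln(1.9299) = −0.19130 × 0.65747 = -0.126 eV.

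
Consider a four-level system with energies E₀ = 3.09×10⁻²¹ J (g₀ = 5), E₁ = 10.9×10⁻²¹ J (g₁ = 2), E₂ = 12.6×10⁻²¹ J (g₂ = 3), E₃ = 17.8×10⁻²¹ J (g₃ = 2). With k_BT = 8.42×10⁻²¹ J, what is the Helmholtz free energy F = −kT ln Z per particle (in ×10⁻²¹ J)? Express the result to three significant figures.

-13.4 ×10⁻²¹ J

Eᵢ/kT = 0.36698, 1.2945, 1.4964, 2.1140.
Z = Σ gᵢe^(−Eᵢ/kT) = 5·e^(−0.36698) + 2·e^(−1.2945) + 3·e^(−1.4964) + 2·e^(−2.1140) = 3.4641 + 0.54807 + 0.67180 + 0.24151 = 4.9255.
F = −kT ln Z = −8.42 × ln(4.9255) = −8.42 × 1.5944 = -13.4 ×10⁻²¹ J.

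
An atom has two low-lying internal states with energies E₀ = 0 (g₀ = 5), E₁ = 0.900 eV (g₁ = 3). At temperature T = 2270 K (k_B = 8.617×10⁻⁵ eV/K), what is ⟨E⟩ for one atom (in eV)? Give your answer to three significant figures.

0.00539 eV

k_BT = 8.617×10⁻⁵ × 2270 K = 0.19561 eV.
Eᵢ/kT = 0, 4.6010.
Z = Σ gᵢe^(−Eᵢ/kT) = 5·e^(−0) + 3·e^(−4.6010) = 5.0000 + 0.030125 = 5.0301.
⟨E⟩ = Σ Eᵢ gᵢe^(−Eᵢ/kT) / Z = (0·5.0000 + 0.900·0.030125) / 5.0301 = 0.00539 eV.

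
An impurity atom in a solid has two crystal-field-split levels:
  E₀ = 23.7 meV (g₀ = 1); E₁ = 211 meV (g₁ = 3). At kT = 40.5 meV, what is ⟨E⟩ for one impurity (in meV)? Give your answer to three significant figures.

29.1 meV

Eᵢ/kT = 0.58519, 5.2099.
Z = Σ gᵢe^(−Eᵢ/kT) = 1·e^(−0.58519) + 3·e^(−5.2099) = 0.55700 + 0.016387 = 0.57339.
⟨E⟩ = Σ Eᵢ gᵢe^(−Eᵢ/kT) / Z = (23.7·0.55700 + 211·0.016387) / 0.57339 = 29.1 meV.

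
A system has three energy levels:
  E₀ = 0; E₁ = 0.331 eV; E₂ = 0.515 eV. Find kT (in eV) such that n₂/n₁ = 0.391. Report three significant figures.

n₂/n₁ = exp[−(E₂−E₁)/kT] = 0.391.
⇒ (E₂−E₁)/kT = ln(1/0.391) = ln(2.5575) = 0.93903.
kT = 0.184 eV / 0.93903 = 0.196 eV.

0.196 eV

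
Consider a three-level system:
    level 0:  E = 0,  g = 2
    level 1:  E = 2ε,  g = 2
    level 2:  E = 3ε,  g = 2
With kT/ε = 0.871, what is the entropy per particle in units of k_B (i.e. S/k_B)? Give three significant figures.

Eᵢ/kT = 0, 2.2962, 3.4443.
Z = Σ gᵢe^(−Eᵢ/kT) = 2·e^(−0) + 2·e^(−2.2962) + 2·e^(−3.4443) = 2.0000 + 0.20128 + 0.063854 = 2.2651.
⟨E⟩ = Σ EᵢPᵢ = 0.26229 ε.
S/k_B = ln Z + ⟨E⟩/kT = ln(2.2651) + 0.26229/0.871 = 0.81762 + 0.30114 = 1.12.

1.12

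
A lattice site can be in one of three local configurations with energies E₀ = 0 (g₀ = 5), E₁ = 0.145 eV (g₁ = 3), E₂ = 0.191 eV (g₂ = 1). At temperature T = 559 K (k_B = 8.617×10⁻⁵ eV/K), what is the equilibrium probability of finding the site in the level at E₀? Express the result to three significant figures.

k_BT = 8.617×10⁻⁵ × 559 K = 0.048169 eV.
Eᵢ/kT = 0, 3.0102, 3.9652.
Z = Σ gᵢe^(−Eᵢ/kT) = 5·e^(−0) + 3·e^(−3.0102) + 1·e^(−3.9652) = 5.0000 + 0.14785 + 0.018964 = 5.1668.
P₀ = g₀ e^(−E₀/kT) / Z = 5.0000/5.1668 = 0.968.

0.968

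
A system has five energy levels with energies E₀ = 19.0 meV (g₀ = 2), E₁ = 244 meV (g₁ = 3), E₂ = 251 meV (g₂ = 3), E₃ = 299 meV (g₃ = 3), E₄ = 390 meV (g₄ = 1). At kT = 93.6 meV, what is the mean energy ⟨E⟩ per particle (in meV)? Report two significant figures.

82 meV

Eᵢ/kT = 0.2030, 2.607, 2.682, 3.194, 4.167.
Z = Σ gᵢe^(−Eᵢ/kT) = 2·e^(−0.2030) + 3·e^(−2.607) + 3·e^(−2.682) + 3·e^(−3.194) + 1·e^(−4.167) = 1.633 + 0.2213 + 0.2053 + 0.1230 + 0.01550 = 2.198.
⟨E⟩ = Σ Eᵢ gᵢe^(−Eᵢ/kT) / Z = (19.0·1.633 + 244·0.2213 + 251·0.2053 + 299·0.1230 + 390·0.01550) / 2.198 = 82 meV.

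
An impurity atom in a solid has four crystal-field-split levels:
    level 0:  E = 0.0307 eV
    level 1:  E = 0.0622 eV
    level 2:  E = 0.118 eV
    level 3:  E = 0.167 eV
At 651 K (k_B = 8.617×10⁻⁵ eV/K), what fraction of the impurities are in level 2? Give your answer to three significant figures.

0.113

k_BT = 8.617×10⁻⁵ × 651 K = 0.056097 eV.
Eᵢ/kT = 0.54727, 1.1088, 2.1035, 2.9770.
Z = Σ e^(−Eᵢ/kT) = e^(−0.54727) + e^(−1.1088) + e^(−2.1035) + e^(−2.9770) = 0.57853 + 0.32995 + 0.12203 + 0.050945 = 1.0815.
P₂ = e^(−E₂/kT) / Z = 0.12203/1.0815 = 0.113.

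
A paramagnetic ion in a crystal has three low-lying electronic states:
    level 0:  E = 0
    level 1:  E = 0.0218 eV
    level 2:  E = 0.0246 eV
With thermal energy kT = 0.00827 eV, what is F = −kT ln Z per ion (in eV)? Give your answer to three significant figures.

-0.000957 eV

Eᵢ/kT = 0, 2.6360, 2.9746.
Z = Σ e^(−Eᵢ/kT) = e^(−0) + e^(−2.6360) + e^(−2.9746) = 1.0000 + 0.071647 + 0.051068 = 1.1227.
F = −kT ln Z = −0.00827 × ln(1.1227) = −0.00827 × 0.11574 = -0.000957 eV.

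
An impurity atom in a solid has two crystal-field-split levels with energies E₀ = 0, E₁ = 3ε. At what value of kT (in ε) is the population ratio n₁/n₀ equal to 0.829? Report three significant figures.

n₁/n₀ = exp[−(E₁−E₀)/kT] = 0.829.
⇒ (E₁−E₀)/kT = ln(1/0.829) = ln(1.2063) = 0.18756.
kT = 3ε / 0.18756 = 16.0 ε.

16.0 ε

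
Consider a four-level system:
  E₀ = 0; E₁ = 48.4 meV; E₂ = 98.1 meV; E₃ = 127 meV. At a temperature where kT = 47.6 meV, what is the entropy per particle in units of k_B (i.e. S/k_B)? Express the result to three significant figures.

Eᵢ/kT = 0, 1.0168, 2.0609, 2.6681.
Z = Σ e^(−Eᵢ/kT) = e^(−0) + e^(−1.0168) + e^(−2.0609) + e^(−2.6681) = 1.0000 + 0.36175 + 0.12734 + 0.069384 = 1.5585.
⟨E⟩ = Σ EᵢPᵢ = 24.904 meV.
S/k_B = ln Z + ⟨E⟩/kT = ln(1.5585) + 24.904/47.6 = 0.44372 + 0.52319 = 0.967.

0.967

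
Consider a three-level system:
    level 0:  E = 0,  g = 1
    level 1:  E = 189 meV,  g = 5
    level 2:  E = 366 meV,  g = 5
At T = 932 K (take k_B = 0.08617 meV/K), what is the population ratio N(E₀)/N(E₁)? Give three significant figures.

2.10

k_BT = 0.08617 × 932 K = 80.310 meV.
n₀/n₁ = (g₀/g₁) exp[−(E₀−E₁)/kT] = (1/5) × exp(−(-189 meV)/(80.310 meV)) = (1/5) × exp(2.3534) = 2.10.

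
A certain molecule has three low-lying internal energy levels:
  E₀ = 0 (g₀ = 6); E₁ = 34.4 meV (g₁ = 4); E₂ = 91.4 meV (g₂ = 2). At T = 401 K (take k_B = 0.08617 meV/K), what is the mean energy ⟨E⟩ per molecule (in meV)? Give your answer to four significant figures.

8.376 meV

k_BT = 0.08617 × 401 K = 34.5542 meV.
Eᵢ/kT = 0, 0.995537, 2.64512.
Z = Σ gᵢe^(−Eᵢ/kT) = 6·e^(−0) + 4·e^(−0.995537) + 2·e^(−2.64512) = 6.00000 + 1.47810 + 0.141994 = 7.62009.
⟨E⟩ = Σ Eᵢ gᵢe^(−Eᵢ/kT) / Z = (0·6.00000 + 34.4·1.47810 + 91.4·0.141994) / 7.62009 = 8.376 meV.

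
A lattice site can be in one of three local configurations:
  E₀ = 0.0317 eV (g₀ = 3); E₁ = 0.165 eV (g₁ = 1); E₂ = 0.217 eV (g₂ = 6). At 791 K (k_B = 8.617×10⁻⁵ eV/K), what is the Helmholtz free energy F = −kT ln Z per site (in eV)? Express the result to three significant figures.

k_BT = 8.617×10⁻⁵ × 791 K = 0.068160 eV.
Eᵢ/kT = 0.46508, 2.4208, 3.1837.
Z = Σ gᵢe^(−Eᵢ/kT) = 3·e^(−0.46508) + 1·e^(−2.4208) + 6·e^(−3.1837) = 1.8843 + 0.088851 + 0.24859 = 2.2217.
F = −kT ln Z = −0.068160 × ln(2.2217) = −0.068160 × 0.79827 = -0.0544 eV.

-0.0544 eV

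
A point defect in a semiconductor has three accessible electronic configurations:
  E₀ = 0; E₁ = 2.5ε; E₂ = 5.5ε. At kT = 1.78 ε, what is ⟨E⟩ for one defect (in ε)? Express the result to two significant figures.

0.67 ε

Eᵢ/kT = 0, 1.404, 3.090.
Z = Σ e^(−Eᵢ/kT) = e^(−0) + e^(−1.404) + e^(−3.090) = 1.000 + 0.2456 + 0.04550 = 1.291.
⟨E⟩ = Σ Eᵢ e^(−Eᵢ/kT) / Z = (0·1.000 + 2.5·0.2456 + 5.5·0.04550) / 1.291 = 0.67 ε.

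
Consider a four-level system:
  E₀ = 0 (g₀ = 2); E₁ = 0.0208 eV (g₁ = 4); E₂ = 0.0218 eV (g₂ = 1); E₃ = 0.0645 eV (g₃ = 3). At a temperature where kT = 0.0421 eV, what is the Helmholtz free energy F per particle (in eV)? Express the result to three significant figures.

Eᵢ/kT = 0, 0.49406, 0.51781, 1.5321.
Z = Σ gᵢe^(−Eᵢ/kT) = 2·e^(−0) + 4·e^(−0.49406) + 1·e^(−0.51781) + 3·e^(−1.5321) = 2.0000 + 2.4406 + 0.59582 + 0.64824 = 5.6847.
F = −kT ln Z = −0.0421 × ln(5.6847) = −0.0421 × 1.7378 = -0.0732 eV.

-0.0732 eV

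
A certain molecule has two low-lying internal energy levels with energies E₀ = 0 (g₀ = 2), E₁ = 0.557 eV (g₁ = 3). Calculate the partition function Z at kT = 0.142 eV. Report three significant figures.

Z = 2.06

Eᵢ/kT = 0, 3.9225.
Z = Σ gᵢe^(−Eᵢ/kT) = 2·e^(−0) + 3·e^(−3.9225) = 2.0000 + 0.059375 = 2.0594.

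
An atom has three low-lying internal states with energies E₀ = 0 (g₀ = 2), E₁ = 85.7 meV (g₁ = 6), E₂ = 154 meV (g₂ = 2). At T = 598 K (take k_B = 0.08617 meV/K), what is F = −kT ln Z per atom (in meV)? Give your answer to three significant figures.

k_BT = 0.08617 × 598 K = 51.530 meV.
Eᵢ/kT = 0, 1.6631, 2.9886.
Z = Σ gᵢe^(−Eᵢ/kT) = 2·e^(−0) + 6·e^(−1.6631) + 2·e^(−2.9886) = 2.0000 + 1.1373 + 0.10072 = 3.2380.
F = −kT ln Z = −51.530 × ln(3.2380) = −51.530 × 1.1750 = -60.5 meV.

-60.5 meV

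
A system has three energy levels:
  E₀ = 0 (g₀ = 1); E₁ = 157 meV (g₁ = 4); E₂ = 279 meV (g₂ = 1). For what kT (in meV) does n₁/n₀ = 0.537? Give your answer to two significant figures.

78 meV

n₁/n₀ = (g₁/g₀) exp[−(E₁−E₀)/kT] = 0.537.
⇒ (E₁−E₀)/kT = ln((4/1)/0.537) = ln(7.449) = 2.008.
kT = 157 meV / 2.008 = 78 meV.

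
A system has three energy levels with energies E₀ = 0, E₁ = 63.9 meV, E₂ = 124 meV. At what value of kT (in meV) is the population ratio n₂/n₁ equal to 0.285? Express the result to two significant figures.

n₂/n₁ = exp[−(E₂−E₁)/kT] = 0.285.
⇒ (E₂−E₁)/kT = ln(1/0.285) = ln(3.509) = 1.255.
kT = 60.1 meV / 1.255 = 48 meV.

48 meV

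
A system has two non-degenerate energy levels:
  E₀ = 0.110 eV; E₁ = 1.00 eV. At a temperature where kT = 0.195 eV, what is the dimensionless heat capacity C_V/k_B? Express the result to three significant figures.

Eᵢ/kT = 0.56410, 5.1282.
Z = Σ e^(−Eᵢ/kT) = e^(−0.56410) + e^(−5.1282) = 0.56887 + 0.0059272 = 0.57480.
⟨E⟩ = 0.11918 eV, ⟨E²⟩ = 0.022287 eV².
C_V/k_B = (⟨E²⟩ − ⟨E⟩²)/(kT)² = (0.022287 − 0.014204)/0.038025 = 0.213.

0.213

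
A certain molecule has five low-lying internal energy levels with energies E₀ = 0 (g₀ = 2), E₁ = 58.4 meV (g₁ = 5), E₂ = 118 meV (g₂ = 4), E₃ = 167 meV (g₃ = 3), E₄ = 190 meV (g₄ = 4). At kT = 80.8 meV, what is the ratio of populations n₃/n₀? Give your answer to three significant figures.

0.190

n₃/n₀ = (g₃/g₀) exp[−(E₃−E₀)/kT] = (3/2) × exp(−(167 meV)/(80.8 meV)) = (3/2) × exp(-2.0668) = 0.190.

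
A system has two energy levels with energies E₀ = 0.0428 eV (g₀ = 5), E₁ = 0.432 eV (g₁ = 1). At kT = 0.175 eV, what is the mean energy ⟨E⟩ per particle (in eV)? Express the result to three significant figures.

Eᵢ/kT = 0.24457, 2.4686.
Z = Σ gᵢe^(−Eᵢ/kT) = 5·e^(−0.24457) + 1·e^(−2.4686) = 3.9152 + 0.084703 = 3.9999.
⟨E⟩ = Σ Eᵢ gᵢe^(−Eᵢ/kT) / Z = (0.0428·3.9152 + 0.432·0.084703) / 3.9999 = 0.0510 eV.

0.0510 eV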